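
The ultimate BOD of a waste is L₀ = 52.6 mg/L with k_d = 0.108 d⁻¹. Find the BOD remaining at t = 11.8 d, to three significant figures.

L ≈ 14.7 mg/L

L_t = L₀ e^(−k_d t) = 52.6 × e^(−0.108×11.8) = 52.6 × 0.2796 = 14.71 mg/L.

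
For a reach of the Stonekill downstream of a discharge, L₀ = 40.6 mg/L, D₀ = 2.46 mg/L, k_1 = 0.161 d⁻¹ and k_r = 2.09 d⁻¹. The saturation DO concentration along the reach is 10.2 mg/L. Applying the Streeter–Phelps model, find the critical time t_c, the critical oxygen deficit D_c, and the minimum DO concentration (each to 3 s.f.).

t_c ≈ 0.658 d; D_c ≈ 2.81 mg/L; min DO ≈ 7.39 mg/L

With k_r/k_1 = 12.98 and 1 − D₀(k_r−k_1)/(k_1 L₀) = 0.2740,
t_c = ln(12.98 × 0.2740) / (2.09 − 0.161) = ln(3.557) / 1.929 = 1.269/1.929 = 0.6579 d.
L(t_c) = L₀ e^(−k_1 t_c) = 40.6 × 0.8995 = 36.52 mg/L, and at the critical point k_r D_c = k_1 L, so D_c = (0.161/2.09) × 36.52 = 2.813 mg/L.
Minimum DO = C_s − D_c = 10.2 − 2.813 = 7.387 mg/L.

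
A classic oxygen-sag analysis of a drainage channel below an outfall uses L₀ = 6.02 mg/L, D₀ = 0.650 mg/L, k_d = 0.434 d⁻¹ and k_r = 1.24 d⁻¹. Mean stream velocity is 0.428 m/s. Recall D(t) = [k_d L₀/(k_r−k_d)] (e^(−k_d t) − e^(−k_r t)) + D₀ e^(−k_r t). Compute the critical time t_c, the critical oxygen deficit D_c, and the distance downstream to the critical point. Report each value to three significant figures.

At the critical point dD/dt = 0, so k_d L₀ e^(−k_d t) = k_r D. Substituting D(t) from the Streeter–Phelps equation and solving for t gives
t_c = ln[(k_r/k_d)(1 − D₀(k_r−k_d)/(k_d L₀))] / (k_r−k_d).
Here k_r−k_d = 0.8060 d⁻¹ and 1 − D₀(k_r−k_d)/(k_d L₀) = 1 − 0.650×0.8060/(0.434×6.02) = 0.7995, so
t_c = ln(2.857 × 0.7995) / 0.8060 = 0.8260 / 0.8060 = 1.025 d.
L(t_c) = L₀ e^(−k_d t_c) = 6.02 × 0.6410 = 3.859 mg/L, and at the critical point k_r D_c = k_d L, so D_c = (0.434/1.24) × 3.859 = 1.351 mg/L.
x_c = v t_c = 0.428 m/s × 1.025 d × 86400 s/d = 37900 m ≈ 37.9 km.

t_c ≈ 1.02 d; D_c ≈ 1.35 mg/L; x_c ≈ 37.9 km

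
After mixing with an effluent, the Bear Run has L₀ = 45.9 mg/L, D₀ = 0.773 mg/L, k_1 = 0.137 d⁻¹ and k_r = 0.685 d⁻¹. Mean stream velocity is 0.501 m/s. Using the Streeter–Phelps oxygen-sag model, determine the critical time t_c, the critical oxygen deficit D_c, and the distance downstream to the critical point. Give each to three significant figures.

With k_r/k_1 = 5.000 and 1 − D₀(k_r−k_1)/(k_1 L₀) = 0.9326,
t_c = ln(5.000 × 0.9326) / (0.685 − 0.137) = ln(4.663) / 0.5480 = 1.540/0.5480 = 2.810 d.
D_c = (k_1/k_r) L₀ e^(−k_1 t_c) = (0.137/0.685) × 45.9 × e^(−0.137×2.810) = 0.2000 × 45.9 × 0.6805 = 6.247 mg/L.
x_c = v t_c = 0.501 m/s × 2.810 d × 86400 s/d = 121600 m ≈ 122 km.

t_c ≈ 2.81 d; D_c ≈ 6.25 mg/L; x_c ≈ 122 km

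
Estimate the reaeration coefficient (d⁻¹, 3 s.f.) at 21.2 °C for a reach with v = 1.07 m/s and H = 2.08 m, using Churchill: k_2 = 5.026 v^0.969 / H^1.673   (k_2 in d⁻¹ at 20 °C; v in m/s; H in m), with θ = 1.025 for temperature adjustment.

k_2(20) = 5.026 × 1.07^0.969 / 2.08^1.673 = 5.026 × 1.068 / 3.405 = 1.576 d⁻¹.
k_2(21.2) = 1.576 × 1.025^(21.2−20) = 1.576 × 1.030 = 1.623 d⁻¹.

k_2 ≈ 1.62 d⁻¹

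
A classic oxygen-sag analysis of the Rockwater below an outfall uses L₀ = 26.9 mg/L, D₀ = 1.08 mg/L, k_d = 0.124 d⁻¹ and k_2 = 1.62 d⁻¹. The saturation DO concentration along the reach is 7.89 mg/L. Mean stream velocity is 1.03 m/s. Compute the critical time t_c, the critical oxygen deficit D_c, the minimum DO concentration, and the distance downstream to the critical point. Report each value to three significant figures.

t_c ≈ 1.28 d; D_c ≈ 1.76 mg/L; min DO ≈ 6.13 mg/L; x_c ≈ 113 km

At the critical point dD/dt = 0, so k_d L₀ e^(−k_d t) = k_2 D. Substituting D(t) from the Streeter–Phelps equation and solving for t gives
t_c = ln[(k_2/k_d)(1 − D₀(k_2−k_d)/(k_d L₀))] / (k_2−k_d).
Here k_2−k_d = 1.496 d⁻¹ and 1 − D₀(k_2−k_d)/(k_d L₀) = 1 − 1.08×1.496/(0.124×26.9) = 0.5156, so
t_c = ln(13.06 × 0.5156) / 1.496 = 1.908 / 1.496 = 1.275 d.
D_c = (k_d/k_2) L₀ e^(−k_d t_c) = (0.124/1.62) × 26.9 × e^(−0.124×1.275) = 0.07654 × 26.9 × 0.8538 = 1.758 mg/L.
Minimum DO = C_s − D_c = 7.89 − 1.758 = 6.132 mg/L.
x_c = v t_c = 1.03 m/s × 1.275 d × 86400 s/d = 113500 m ≈ 113 km.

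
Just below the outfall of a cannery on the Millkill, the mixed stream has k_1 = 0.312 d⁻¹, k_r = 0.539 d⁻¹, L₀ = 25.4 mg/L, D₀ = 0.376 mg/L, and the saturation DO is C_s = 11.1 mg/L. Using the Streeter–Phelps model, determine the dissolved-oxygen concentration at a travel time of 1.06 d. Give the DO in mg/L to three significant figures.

DO ≈ 5.52 mg/L

k_1 L₀/(k_r−k_1) = 0.312×25.4/(0.539−0.312) = 7.925/0.2270 = 34.91 mg/L.
e^(−k_1 t) = e^(−0.312×1.060) = 0.7184; e^(−k_r t) = e^(−0.539×1.060) = 0.5648.
D = 34.91 × (0.7184 − 0.5648) + 0.376 × 0.5648 = 5.364 + 0.2124 = 5.576 mg/L.
DO = C_s − D = 11.1 − 5.576 = 5.524 mg/L.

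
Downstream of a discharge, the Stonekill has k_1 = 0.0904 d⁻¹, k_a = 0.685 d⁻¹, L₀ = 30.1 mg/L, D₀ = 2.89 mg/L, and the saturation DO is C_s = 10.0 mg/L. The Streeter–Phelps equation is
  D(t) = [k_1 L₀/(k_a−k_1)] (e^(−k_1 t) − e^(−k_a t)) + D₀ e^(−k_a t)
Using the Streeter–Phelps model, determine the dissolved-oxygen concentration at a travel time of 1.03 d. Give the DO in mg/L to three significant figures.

k_1 L₀/(k_a−k_1) = 0.0904×30.1/(0.685−0.0904) = 2.721/0.5946 = 4.576 mg/L.
e^(−k_1 t) = e^(−0.0904×1.030) = 0.9111; e^(−k_a t) = e^(−0.685×1.030) = 0.4938.
D = 4.576 × (0.9111 − 0.4938) + 2.89 × 0.4938 = 1.909 + 1.427 = 3.337 mg/L.
DO = C_s − D = 10.0 − 3.337 = 6.663 mg/L.

DO ≈ 6.66 mg/L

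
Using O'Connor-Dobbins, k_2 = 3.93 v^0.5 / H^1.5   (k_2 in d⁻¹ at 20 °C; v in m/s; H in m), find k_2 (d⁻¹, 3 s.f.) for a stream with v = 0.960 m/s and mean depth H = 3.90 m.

k_2 = 3.93 × 0.960^0.5 / 3.90^1.5 = 3.93 × 0.9798 / 7.702 = 0.5000 d⁻¹.

k_2 ≈ 0.500 d⁻¹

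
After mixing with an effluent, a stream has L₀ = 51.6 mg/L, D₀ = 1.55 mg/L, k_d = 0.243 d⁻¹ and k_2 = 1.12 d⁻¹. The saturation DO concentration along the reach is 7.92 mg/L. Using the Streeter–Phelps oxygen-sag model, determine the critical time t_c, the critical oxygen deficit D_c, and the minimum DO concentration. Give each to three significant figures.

t_c ≈ 1.61 d; D_c ≈ 7.57 mg/L; min DO ≈ 0.352 mg/L

With k_2/k_d = 4.609 and 1 − D₀(k_2−k_d)/(k_d L₀) = 0.8916,
t_c = ln(4.609 × 0.8916) / (1.12 − 0.243) = ln(4.109) / 0.8770 = 1.413/0.8770 = 1.611 d.
D_c = (k_d/k_2) L₀ e^(−k_d t_c) = (0.243/1.12) × 51.6 × e^(−0.243×1.611) = 0.2170 × 51.6 × 0.6760 = 7.568 mg/L.
Minimum DO = C_s − D_c = 7.92 − 7.568 = 0.3522 mg/L.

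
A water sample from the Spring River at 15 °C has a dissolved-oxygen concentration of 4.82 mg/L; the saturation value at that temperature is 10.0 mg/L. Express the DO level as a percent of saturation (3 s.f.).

48.2 % saturation

% saturation = C/C_s × 100 = 4.82/10.0 × 100 = 48.2 %.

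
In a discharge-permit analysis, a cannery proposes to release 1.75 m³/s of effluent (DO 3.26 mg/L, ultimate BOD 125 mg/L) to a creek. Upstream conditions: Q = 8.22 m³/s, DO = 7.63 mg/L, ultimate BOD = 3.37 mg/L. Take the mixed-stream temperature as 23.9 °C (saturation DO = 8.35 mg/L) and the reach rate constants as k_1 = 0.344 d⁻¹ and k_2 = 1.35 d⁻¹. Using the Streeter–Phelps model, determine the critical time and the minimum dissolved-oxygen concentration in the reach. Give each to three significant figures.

Mixed DO = (8.22×7.63 + 1.75×3.26)/(8.22+1.75) = 68.42/9.970 = 6.863 mg/L.
Mixed L₀ = (8.22×3.37 + 1.75×125)/(9.970) = 246.5/9.970 = 24.72 mg/L.
Initial deficit D₀ = C_s − DO₀ = 8.35 − 6.863 = 1.487 mg/L.
t_c = (1/1.006) ln[(1.35/0.344)(1 − 1.487×1.006/(0.344×24.72))] = 0.9940 × ln(3.234) = 1.167 d.
D_c = (0.344/1.35) × 24.72 × e^(−0.344×1.167) = 0.2548 × 24.72 × 0.6694 = 4.217 mg/L.
Minimum DO = 8.35 − 4.217 = 4.133 mg/L.

t_c ≈ 1.17 d; minimum DO ≈ 4.13 mg/L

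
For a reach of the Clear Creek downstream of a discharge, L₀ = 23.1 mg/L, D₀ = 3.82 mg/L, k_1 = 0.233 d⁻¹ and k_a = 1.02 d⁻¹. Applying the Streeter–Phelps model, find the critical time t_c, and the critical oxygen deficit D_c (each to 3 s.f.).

t_c ≈ 0.837 d; D_c ≈ 4.34 mg/L

With k_a/k_1 = 4.378 and 1 − D₀(k_a−k_1)/(k_1 L₀) = 0.4414,
t_c = ln(4.378 × 0.4414) / (1.02 − 0.233) = ln(1.932) / 0.7870 = 0.6588/0.7870 = 0.8371 d.
D_c = (k_1/k_a) L₀ e^(−k_1 t_c) = (0.233/1.02) × 23.1 × e^(−0.233×0.8371) = 0.2284 × 23.1 × 0.8228 = 4.342 mg/L.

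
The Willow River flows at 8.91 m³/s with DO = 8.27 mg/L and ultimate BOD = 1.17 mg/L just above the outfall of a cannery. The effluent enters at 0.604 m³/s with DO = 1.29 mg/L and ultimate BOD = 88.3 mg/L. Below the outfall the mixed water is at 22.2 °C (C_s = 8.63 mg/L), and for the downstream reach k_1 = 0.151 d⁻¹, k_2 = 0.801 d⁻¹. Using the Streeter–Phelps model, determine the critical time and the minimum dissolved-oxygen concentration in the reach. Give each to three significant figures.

t_c ≈ 1.45 d; minimum DO ≈ 7.62 mg/L

Mixed DO = (8.91×8.27 + 0.604×1.29)/(8.91+0.604) = 74.46/9.514 = 7.827 mg/L.
Mixed L₀ = (8.91×1.17 + 0.604×88.3)/(9.514) = 63.76/9.514 = 6.701 mg/L.
Initial deficit D₀ = C_s − DO₀ = 8.63 − 7.827 = 0.8031 mg/L.
t_c = (1/0.6500) ln[(0.801/0.151)(1 − 0.8031×0.6500/(0.151×6.701))] = 1.538 × ln(2.568) = 1.451 d.
D_c = (0.151/0.801) × 6.701 × e^(−0.151×1.451) = 0.1885 × 6.701 × 0.8032 = 1.015 mg/L.
Minimum DO = 8.63 − 1.015 = 7.615 mg/L.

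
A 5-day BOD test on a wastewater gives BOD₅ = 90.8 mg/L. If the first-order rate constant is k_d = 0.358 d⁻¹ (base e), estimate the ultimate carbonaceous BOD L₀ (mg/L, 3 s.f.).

L₀ ≈ 109 mg/L

BOD₅ = L₀(1 − e^(−5k_d)) ⇒ L₀ = BOD₅ / (1 − e^(−5×0.358))
= 90.8 / (1 − 0.1670) = 90.8 / 0.8330 = 109.0 mg/L.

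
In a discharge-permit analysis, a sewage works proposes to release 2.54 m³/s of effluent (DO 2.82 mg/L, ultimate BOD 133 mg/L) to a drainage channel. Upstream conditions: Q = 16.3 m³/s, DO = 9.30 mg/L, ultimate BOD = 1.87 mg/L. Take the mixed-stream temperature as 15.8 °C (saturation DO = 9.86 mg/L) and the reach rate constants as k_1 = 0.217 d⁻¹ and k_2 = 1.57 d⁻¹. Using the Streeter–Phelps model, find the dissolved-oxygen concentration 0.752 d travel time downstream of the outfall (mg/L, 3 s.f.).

DO ≈ 7.72 mg/L

Mixed DO = (16.3×9.30 + 2.54×2.82)/(16.3+2.54) = 158.8/18.84 = 8.426 mg/L.
Mixed L₀ = (16.3×1.87 + 2.54×133)/(18.84) = 368.3/18.84 = 19.55 mg/L.
Initial deficit D₀ = C_s − DO₀ = 9.86 − 8.426 = 1.434 mg/L.
D(0.752) = [0.217×19.55/(1.57−0.217)](e^(−0.217×0.752) − e^(−1.57×0.752)) + 1.434 e^(−1.57×0.752)
= 3.135 × (0.8494 − 0.3071) + 1.434 × 0.3071 = 2.141 mg/L.
DO = 9.86 − 2.141 = 7.719 mg/L.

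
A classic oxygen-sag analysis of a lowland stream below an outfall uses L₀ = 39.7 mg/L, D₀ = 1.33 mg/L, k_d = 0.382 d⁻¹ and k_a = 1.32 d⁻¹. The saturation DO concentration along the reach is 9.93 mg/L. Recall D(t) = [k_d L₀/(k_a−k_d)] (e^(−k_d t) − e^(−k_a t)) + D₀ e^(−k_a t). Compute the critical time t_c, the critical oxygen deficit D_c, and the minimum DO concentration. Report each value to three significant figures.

t_c ≈ 1.23 d; D_c ≈ 7.18 mg/L; min DO ≈ 2.75 mg/L

With k_a/k_d = 3.455 and 1 − D₀(k_a−k_d)/(k_d L₀) = 0.9177,
t_c = ln(3.455 × 0.9177) / (1.32 − 0.382) = ln(3.171) / 0.9380 = 1.154/0.9380 = 1.230 d.
D_c = (k_d/k_a) L₀ e^(−k_d t_c) = (0.382/1.32) × 39.7 × e^(−0.382×1.230) = 0.2894 × 39.7 × 0.6250 = 7.180 mg/L.
Minimum DO = C_s − D_c = 9.93 − 7.180 = 2.750 mg/L.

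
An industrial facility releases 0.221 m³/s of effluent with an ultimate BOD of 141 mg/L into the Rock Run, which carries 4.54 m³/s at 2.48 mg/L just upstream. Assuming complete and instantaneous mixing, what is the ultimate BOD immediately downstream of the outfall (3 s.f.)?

Flow-weighted mixing: C = (Q_r C_r + Q_w C_w)/(Q_r + Q_w)
= (4.54×2.48 + 0.221×141)/(4.54 + 0.221) = 42.42/4.761 = 8.910 mg/L.

8.91 mg/L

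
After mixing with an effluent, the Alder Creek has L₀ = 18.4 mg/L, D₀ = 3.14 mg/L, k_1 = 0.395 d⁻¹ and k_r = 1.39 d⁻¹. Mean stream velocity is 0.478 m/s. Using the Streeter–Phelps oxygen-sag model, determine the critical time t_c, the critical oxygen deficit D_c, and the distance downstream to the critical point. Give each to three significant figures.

t_c = [1/(k_r−k_1)] ln[(k_r/k_1)(1 − D₀(k_r−k_1)/(k_1 L₀))]
= [1/(1.39−0.395)] ln[(1.39/0.395)(1 − 3.14×0.9950/(0.395×18.4))]
= (1/0.9950) ln[3.519 × 0.5701] = 1.005 × ln(2.006) = 1.005 × 0.6963 = 0.6998 d.
L(t_c) = L₀ e^(−k_1 t_c) = 18.4 × 0.7585 = 13.96 mg/L, and at the critical point k_r D_c = k_1 L, so D_c = (0.395/1.39) × 13.96 = 3.966 mg/L.
x_c = v t_c = 0.478 m/s × 0.6998 d × 86400 s/d = 28900 m ≈ 28.9 km.

t_c ≈ 0.700 d; D_c ≈ 3.97 mg/L; x_c ≈ 28.9 km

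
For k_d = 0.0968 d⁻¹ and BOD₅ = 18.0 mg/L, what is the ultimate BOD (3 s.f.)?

L₀ ≈ 46.9 mg/L

BOD₅ = L₀(1 − e^(−5k_d)) ⇒ L₀ = BOD₅ / (1 − e^(−5×0.0968))
= 18.0 / (1 − 0.6163) = 18.0 / 0.3837 = 46.91 mg/L.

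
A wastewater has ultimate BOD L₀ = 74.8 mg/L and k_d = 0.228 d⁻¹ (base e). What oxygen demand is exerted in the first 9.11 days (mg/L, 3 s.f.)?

y ≈ 65.4 mg/L

y_t = L₀(1 − e^(−k_d t)) = 74.8 × (1 − e^(−0.228×9.11))
= 74.8 × (1 − 0.1253) = 74.8 × 0.8747 = 65.43 mg/L.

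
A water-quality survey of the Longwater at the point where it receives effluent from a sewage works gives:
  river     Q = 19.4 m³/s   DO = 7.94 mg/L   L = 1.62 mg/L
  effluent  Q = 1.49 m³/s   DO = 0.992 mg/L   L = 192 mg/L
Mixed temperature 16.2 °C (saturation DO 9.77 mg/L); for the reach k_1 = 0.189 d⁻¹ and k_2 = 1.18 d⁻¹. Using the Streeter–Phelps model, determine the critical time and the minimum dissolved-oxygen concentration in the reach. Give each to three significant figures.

t_c ≈ 0.213 d; minimum DO ≈ 7.43 mg/L

Mixed DO = (19.4×7.94 + 1.49×0.992)/(19.4+1.49) = 155.5/20.89 = 7.444 mg/L.
Mixed L₀ = (19.4×1.62 + 1.49×192)/(20.89) = 317.5/20.89 = 15.20 mg/L.
Initial deficit D₀ = C_s − DO₀ = 9.77 − 7.444 = 2.326 mg/L.
t_c = (1/0.9910) ln[(1.18/0.189)(1 − 2.326×0.9910/(0.189×15.20))] = 1.009 × ln(1.234) = 0.2125 d.
D_c = (0.189/1.18) × 15.20 × e^(−0.189×0.2125) = 0.1602 × 15.20 × 0.9606 = 2.339 mg/L.
Minimum DO = 9.77 − 2.339 = 7.431 mg/L.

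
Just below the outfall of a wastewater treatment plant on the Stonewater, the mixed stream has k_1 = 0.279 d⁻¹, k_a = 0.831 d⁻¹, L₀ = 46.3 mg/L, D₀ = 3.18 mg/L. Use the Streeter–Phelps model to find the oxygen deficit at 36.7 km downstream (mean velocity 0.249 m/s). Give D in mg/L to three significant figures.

D ≈ 9.64 mg/L

Travel time t = x/v = 36.7 km / (0.249 m/s) = 36700 m / 0.249 m/s = 147400 s = 1.706 d.
k_1 L₀/(k_a−k_1) = 0.279×46.3/(0.831−0.279) = 12.92/0.5520 = 23.40 mg/L.
e^(−k_1 t) = e^(−0.279×1.706) = 0.6213; e^(−k_a t) = e^(−0.831×1.706) = 0.2423.
D = 23.40 × (0.6213 − 0.2423) + 3.18 × 0.2423 = 8.869 + 0.7705 = 9.640 mg/L.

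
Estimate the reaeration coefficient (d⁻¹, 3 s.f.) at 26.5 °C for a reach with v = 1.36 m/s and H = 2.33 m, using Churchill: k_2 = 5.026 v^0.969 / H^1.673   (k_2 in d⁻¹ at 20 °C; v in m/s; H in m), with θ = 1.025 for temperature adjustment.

k_2(20) = 5.026 × 1.36^0.969 / 2.33^1.673 = 5.026 × 1.347 / 4.117 = 1.645 d⁻¹.
k_2(26.5) = 1.645 × 1.025^(26.5−20) = 1.645 × 1.174 = 1.931 d⁻¹.

k_2 ≈ 1.93 d⁻¹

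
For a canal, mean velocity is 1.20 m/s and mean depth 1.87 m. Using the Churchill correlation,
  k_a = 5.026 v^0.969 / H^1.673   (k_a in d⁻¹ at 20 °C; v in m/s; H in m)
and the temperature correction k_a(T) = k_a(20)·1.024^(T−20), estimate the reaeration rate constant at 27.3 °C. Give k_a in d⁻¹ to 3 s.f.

k_a(20) = 5.026 × 1.20^0.969 / 1.87^1.673 = 5.026 × 1.193 / 2.850 = 2.105 d⁻¹.
k_a(27.3) = 2.105 × 1.024^(27.3−20) = 2.105 × 1.189 = 2.502 d⁻¹.

k_a ≈ 2.50 d⁻¹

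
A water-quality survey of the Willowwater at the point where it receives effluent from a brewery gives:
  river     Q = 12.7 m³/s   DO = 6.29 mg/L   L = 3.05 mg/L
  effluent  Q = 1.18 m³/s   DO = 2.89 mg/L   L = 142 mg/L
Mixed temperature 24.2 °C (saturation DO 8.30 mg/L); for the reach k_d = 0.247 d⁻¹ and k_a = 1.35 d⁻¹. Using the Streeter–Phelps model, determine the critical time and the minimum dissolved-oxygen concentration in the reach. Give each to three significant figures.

Mixed DO = (12.7×6.29 + 1.18×2.89)/(12.7+1.18) = 83.29/13.88 = 6.001 mg/L.
Mixed L₀ = (12.7×3.05 + 1.18×142)/(13.88) = 206.3/13.88 = 14.86 mg/L.
Initial deficit D₀ = C_s − DO₀ = 8.30 − 6.001 = 2.299 mg/L.
t_c = (1/1.103) ln[(1.35/0.247)(1 − 2.299×1.103/(0.247×14.86))] = 0.9066 × ln(1.690) = 0.4758 d.
D_c = (0.247/1.35) × 14.86 × e^(−0.247×0.4758) = 0.1830 × 14.86 × 0.8891 = 2.418 mg/L.
Minimum DO = 8.30 − 2.418 = 5.882 mg/L.

t_c ≈ 0.476 d; minimum DO ≈ 5.88 mg/L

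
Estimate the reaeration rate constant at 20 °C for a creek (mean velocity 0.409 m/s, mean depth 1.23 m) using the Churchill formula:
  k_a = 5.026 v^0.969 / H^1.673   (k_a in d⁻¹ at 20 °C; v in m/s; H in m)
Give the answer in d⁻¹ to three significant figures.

k_a ≈ 1.49 d⁻¹

k_a = 5.026 × 0.409^0.969 / 1.23^1.673 = 5.026 × 0.4205 / 1.414 = 1.495 d⁻¹.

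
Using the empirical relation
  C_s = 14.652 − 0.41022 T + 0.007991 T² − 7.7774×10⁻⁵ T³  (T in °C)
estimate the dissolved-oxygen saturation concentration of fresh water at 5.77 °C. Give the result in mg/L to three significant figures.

C_s = 14.652 − 0.41022×5.77 + 0.007991×5.77² − 7.7774×10⁻⁵×5.77³ = 12.54 mg/L.

C_s ≈ 12.5 mg/L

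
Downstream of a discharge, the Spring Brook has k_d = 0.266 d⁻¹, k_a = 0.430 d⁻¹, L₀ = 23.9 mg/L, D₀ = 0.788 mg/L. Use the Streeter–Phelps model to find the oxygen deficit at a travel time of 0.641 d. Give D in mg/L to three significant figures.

k_d L₀/(k_a−k_d) = 0.266×23.9/(0.430−0.266) = 6.357/0.1640 = 38.76 mg/L.
e^(−k_d t) = e^(−0.266×0.6410) = 0.8432; e^(−k_a t) = e^(−0.430×0.6410) = 0.7591.
D = 38.76 × (0.8432 − 0.7591) + 0.788 × 0.7591 = 3.262 + 0.5982 = 3.860 mg/L.

D ≈ 3.86 mg/L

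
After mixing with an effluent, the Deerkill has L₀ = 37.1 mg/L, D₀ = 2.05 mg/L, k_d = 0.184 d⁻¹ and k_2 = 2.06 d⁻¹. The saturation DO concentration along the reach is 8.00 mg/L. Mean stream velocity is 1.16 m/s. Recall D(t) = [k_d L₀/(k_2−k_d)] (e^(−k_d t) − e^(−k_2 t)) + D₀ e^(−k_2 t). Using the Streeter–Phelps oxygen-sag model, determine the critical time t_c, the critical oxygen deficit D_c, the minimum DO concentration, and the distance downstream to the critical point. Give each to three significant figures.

t_c ≈ 0.846 d; D_c ≈ 2.84 mg/L; min DO ≈ 5.16 mg/L; x_c ≈ 84.8 km

t_c = [1/(k_2−k_d)] ln[(k_2/k_d)(1 − D₀(k_2−k_d)/(k_d L₀))]
= [1/(2.06−0.184)] ln[(2.06/0.184)(1 − 2.05×1.876/(0.184×37.1))]
= (1/1.876) ln[11.20 × 0.4366] = 0.5330 × ln(4.888) = 0.5330 × 1.587 = 0.8459 d.
D_c = (k_d/k_2) L₀ e^(−k_d t_c) = (0.184/2.06) × 37.1 × e^(−0.184×0.8459) = 0.08932 × 37.1 × 0.8559 = 2.836 mg/L.
Minimum DO = C_s − D_c = 8.00 − 2.836 = 5.164 mg/L.
x_c = v t_c = 1.16 m/s × 0.8459 d × 86400 s/d = 84780 m ≈ 84.8 km.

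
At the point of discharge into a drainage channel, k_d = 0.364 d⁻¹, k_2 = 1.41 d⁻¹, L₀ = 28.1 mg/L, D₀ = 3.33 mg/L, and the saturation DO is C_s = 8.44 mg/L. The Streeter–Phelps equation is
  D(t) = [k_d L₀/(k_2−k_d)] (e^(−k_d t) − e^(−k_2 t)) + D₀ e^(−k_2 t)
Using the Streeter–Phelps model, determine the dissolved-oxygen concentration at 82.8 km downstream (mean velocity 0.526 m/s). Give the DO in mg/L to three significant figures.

DO ≈ 3.90 mg/L

Travel time t = x/v = 82.8 km / (0.526 m/s) = 82800 m / 0.526 m/s = 157400 s = 1.822 d.
k_d L₀/(k_2−k_d) = 0.364×28.1/(1.41−0.364) = 10.23/1.046 = 9.779 mg/L.
e^(−k_d t) = e^(−0.364×1.822) = 0.5152; e^(−k_2 t) = e^(−1.41×1.822) = 0.07662.
D = 9.779 × (0.5152 − 0.07662) + 3.33 × 0.07662 = 4.289 + 0.2551 = 4.544 mg/L.
DO = C_s − D = 8.44 − 4.544 = 3.896 mg/L.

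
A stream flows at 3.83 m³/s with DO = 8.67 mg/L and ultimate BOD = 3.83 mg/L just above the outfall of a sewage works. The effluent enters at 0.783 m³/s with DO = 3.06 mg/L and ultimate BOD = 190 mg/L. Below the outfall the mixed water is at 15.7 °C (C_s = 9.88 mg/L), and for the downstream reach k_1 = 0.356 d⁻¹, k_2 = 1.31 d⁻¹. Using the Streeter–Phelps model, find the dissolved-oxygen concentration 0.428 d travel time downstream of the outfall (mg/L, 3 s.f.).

DO ≈ 4.84 mg/L

Mixed DO = (3.83×8.67 + 0.783×3.06)/(3.83+0.783) = 35.60/4.613 = 7.718 mg/L.
Mixed L₀ = (3.83×3.83 + 0.783×190)/(4.613) = 163.4/4.613 = 35.43 mg/L.
Initial deficit D₀ = C_s − DO₀ = 9.88 − 7.718 = 2.162 mg/L.
D(0.428) = [0.356×35.43/(1.31−0.356)](e^(−0.356×0.428) − e^(−1.31×0.428)) + 2.162 e^(−1.31×0.428)
= 13.22 × (0.8587 − 0.5708) + 2.162 × 0.5708 = 5.040 mg/L.
DO = 9.88 − 5.040 = 4.840 mg/L.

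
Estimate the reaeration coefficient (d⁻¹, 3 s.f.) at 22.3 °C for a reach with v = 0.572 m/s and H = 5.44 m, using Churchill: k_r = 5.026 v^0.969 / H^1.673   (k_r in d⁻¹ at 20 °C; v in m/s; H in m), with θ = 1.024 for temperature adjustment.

k_r(20) = 5.026 × 0.572^0.969 / 5.44^1.673 = 5.026 × 0.5820 / 17.01 = 0.1720 d⁻¹.
k_r(22.3) = 0.1720 × 1.024^(22.3−20) = 0.1720 × 1.056 = 0.1816 d⁻¹.

k_r ≈ 0.182 d⁻¹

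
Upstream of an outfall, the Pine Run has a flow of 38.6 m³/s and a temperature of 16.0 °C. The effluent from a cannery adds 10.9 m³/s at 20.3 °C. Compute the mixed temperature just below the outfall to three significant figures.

16.9 °C

Flow-weighted mixing: C = (Q_r C_r + Q_w C_w)/(Q_r + Q_w)
= (38.6×16.0 + 10.9×20.3)/(38.6 + 10.9) = 838.9/49.50 = 16.95 °C.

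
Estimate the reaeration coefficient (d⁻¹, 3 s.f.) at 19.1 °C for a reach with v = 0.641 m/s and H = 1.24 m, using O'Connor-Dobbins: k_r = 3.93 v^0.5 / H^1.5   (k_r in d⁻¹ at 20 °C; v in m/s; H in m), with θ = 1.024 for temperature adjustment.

k_r ≈ 2.23 d⁻¹

k_r(20) = 3.93 × 0.641^0.5 / 1.24^1.5 = 3.93 × 0.8006 / 1.381 = 2.279 d⁻¹.
k_r(19.1) = 2.279 × 1.024^(19.1−20) = 2.279 × 0.9789 = 2.231 d⁻¹.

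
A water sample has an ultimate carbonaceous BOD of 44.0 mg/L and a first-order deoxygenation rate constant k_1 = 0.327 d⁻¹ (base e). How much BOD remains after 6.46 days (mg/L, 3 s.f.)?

L ≈ 5.32 mg/L

L_t = L₀ e^(−k_1 t) = 44.0 × e^(−0.327×6.46) = 44.0 × 0.1209 = 5.322 mg/L.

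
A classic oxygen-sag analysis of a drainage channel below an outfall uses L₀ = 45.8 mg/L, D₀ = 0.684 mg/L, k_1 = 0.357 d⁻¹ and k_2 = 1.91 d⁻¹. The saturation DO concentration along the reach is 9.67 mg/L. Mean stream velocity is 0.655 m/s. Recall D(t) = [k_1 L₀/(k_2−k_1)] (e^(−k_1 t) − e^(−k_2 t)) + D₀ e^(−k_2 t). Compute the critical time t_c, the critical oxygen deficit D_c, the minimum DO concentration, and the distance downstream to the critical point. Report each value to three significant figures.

With k_2/k_1 = 5.350 and 1 − D₀(k_2−k_1)/(k_1 L₀) = 0.9350,
t_c = ln(5.350 × 0.9350) / (1.91 − 0.357) = ln(5.003) / 1.553 = 1.610/1.553 = 1.037 d.
L(t_c) = L₀ e^(−k_1 t_c) = 45.8 × 0.6907 = 31.63 mg/L, and at the critical point k_2 D_c = k_1 L, so D_c = (0.357/1.91) × 31.63 = 5.913 mg/L.
Minimum DO = C_s − D_c = 9.67 − 5.913 = 3.757 mg/L.
x_c = v t_c = 0.655 m/s × 1.037 d × 86400 s/d = 58670 m ≈ 58.7 km.

t_c ≈ 1.04 d; D_c ≈ 5.91 mg/L; min DO ≈ 3.76 mg/L; x_c ≈ 58.7 km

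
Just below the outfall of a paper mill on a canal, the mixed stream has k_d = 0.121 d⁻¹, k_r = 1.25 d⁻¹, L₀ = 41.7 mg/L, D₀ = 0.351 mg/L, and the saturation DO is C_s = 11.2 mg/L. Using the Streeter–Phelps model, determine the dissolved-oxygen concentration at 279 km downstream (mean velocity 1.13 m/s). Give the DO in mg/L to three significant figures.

Travel time t = x/v = 279 km / (1.13 m/s) = 279000 m / 1.13 m/s = 246900 s = 2.858 d.
k_d L₀/(k_r−k_d) = 0.121×41.7/(1.25−0.121) = 5.046/1.129 = 4.469 mg/L.
e^(−k_d t) = e^(−0.121×2.858) = 0.7077; e^(−k_r t) = e^(−1.25×2.858) = 0.02810.
D = 4.469 × (0.7077 − 0.02810) + 0.351 × 0.02810 = 3.037 + 0.009862 = 3.047 mg/L.
DO = C_s − D = 11.2 − 3.047 = 8.153 mg/L.

DO ≈ 8.15 mg/L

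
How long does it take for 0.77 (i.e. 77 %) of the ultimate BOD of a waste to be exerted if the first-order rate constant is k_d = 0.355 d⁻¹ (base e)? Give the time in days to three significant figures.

t ≈ 4.14 d

y/L₀ = 1 − e^(−k_d t) = 0.77 ⇒ e^(−k_d t) = 0.230
t = −ln(0.230) / 0.355 = 1.470 / 0.355 = 4.140 d.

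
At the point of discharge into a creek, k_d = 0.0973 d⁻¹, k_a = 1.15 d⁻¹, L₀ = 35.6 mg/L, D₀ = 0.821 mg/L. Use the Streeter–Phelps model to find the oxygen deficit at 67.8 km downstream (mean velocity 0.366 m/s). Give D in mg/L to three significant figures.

D ≈ 2.46 mg/L

Travel time t = x/v = 67.8 km / (0.366 m/s) = 67800 m / 0.366 m/s = 185200 s = 2.144 d.
k_d L₀/(k_a−k_d) = 0.0973×35.6/(1.15−0.0973) = 3.464/1.053 = 3.290 mg/L.
e^(−k_d t) = e^(−0.0973×2.144) = 0.8117; e^(−k_a t) = e^(−1.15×2.144) = 0.08495.
D = 3.290 × (0.8117 − 0.08495) + 0.821 × 0.08495 = 2.391 + 0.06975 = 2.461 mg/L.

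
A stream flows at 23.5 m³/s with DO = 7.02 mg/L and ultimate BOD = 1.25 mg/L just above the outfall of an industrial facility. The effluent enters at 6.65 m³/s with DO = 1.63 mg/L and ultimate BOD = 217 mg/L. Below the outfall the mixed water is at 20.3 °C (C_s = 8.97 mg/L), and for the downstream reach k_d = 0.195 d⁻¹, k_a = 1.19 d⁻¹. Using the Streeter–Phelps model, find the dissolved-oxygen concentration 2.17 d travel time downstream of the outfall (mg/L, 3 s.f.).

DO ≈ 3.19 mg/L

Mixed DO = (23.5×7.02 + 6.65×1.63)/(23.5+6.65) = 175.8/30.15 = 5.831 mg/L.
Mixed L₀ = (23.5×1.25 + 6.65×217)/(30.15) = 1472/30.15 = 48.84 mg/L.
Initial deficit D₀ = C_s − DO₀ = 8.97 − 5.831 = 3.139 mg/L.
D(2.17) = [0.195×48.84/(1.19−0.195)](e^(−0.195×2.17) − e^(−1.19×2.17)) + 3.139 e^(−1.19×2.17)
= 9.571 × (0.6550 − 0.07560) + 3.139 × 0.07560 = 5.783 mg/L.
DO = 8.97 − 5.783 = 3.187 mg/L.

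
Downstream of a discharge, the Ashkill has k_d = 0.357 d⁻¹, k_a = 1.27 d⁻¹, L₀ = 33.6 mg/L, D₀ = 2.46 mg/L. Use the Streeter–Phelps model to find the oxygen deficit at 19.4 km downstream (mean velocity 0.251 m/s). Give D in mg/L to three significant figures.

D ≈ 6.12 mg/L

Travel time t = x/v = 19.4 km / (0.251 m/s) = 19400 m / 0.251 m/s = 77290 s = 0.8946 d.
k_d L₀/(k_a−k_d) = 0.357×33.6/(1.27−0.357) = 12.00/0.9130 = 13.14 mg/L.
e^(−k_d t) = e^(−0.357×0.8946) = 0.7266; e^(−k_a t) = e^(−1.27×0.8946) = 0.3211.
D = 13.14 × (0.7266 − 0.3211) + 2.46 × 0.3211 = 5.328 + 0.7898 = 6.118 mg/L.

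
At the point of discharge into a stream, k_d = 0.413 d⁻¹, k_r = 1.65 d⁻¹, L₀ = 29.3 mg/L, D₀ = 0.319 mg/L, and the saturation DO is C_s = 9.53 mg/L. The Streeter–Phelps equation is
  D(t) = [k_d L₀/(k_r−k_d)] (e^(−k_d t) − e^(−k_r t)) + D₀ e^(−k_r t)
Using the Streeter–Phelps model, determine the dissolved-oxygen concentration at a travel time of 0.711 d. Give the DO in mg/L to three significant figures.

DO ≈ 5.16 mg/L

k_d L₀/(k_r−k_d) = 0.413×29.3/(1.65−0.413) = 12.10/1.237 = 9.782 mg/L.
e^(−k_d t) = e^(−0.413×0.7110) = 0.7455; e^(−k_r t) = e^(−1.65×0.7110) = 0.3094.
D = 9.782 × (0.7455 − 0.3094) + 0.319 × 0.3094 = 4.267 + 0.09870 = 4.365 mg/L.
DO = C_s − D = 9.53 − 4.365 = 5.165 mg/L.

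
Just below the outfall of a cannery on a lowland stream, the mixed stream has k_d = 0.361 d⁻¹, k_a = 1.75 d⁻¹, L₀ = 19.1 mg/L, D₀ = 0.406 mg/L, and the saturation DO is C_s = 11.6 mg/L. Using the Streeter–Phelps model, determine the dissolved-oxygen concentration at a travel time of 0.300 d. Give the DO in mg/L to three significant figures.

k_d L₀/(k_a−k_d) = 0.361×19.1/(1.75−0.361) = 6.895/1.389 = 4.964 mg/L.
e^(−k_d t) = e^(−0.361×0.3000) = 0.8974; e^(−k_a t) = e^(−1.75×0.3000) = 0.5916.
D = 4.964 × (0.8974 − 0.5916) + 0.406 × 0.5916 = 1.518 + 0.2402 = 1.758 mg/L.
DO = C_s − D = 11.6 − 1.758 = 9.842 mg/L.

DO ≈ 9.84 mg/L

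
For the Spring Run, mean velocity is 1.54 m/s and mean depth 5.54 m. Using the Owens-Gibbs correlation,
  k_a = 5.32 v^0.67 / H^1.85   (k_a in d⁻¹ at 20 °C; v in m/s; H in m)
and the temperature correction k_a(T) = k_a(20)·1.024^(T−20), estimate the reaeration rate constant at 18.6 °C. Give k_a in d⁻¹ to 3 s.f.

k_a(20) = 5.32 × 1.54^0.67 / 5.54^1.85 = 5.32 × 1.335 / 23.74 = 0.2993 d⁻¹.
k_a(18.6) = 0.2993 × 1.024^(18.6−20) = 0.2993 × 0.9673 = 0.2895 d⁻¹.

k_a ≈ 0.289 d⁻¹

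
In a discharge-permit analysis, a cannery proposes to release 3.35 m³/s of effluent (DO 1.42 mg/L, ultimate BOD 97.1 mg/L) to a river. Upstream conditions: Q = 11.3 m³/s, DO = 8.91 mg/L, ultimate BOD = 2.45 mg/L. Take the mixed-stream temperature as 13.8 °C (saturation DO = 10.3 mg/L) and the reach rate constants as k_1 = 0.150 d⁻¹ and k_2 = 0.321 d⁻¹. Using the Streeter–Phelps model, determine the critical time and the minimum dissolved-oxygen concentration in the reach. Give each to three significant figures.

Mixed DO = (11.3×8.91 + 3.35×1.42)/(11.3+3.35) = 105.4/14.65 = 7.197 mg/L.
Mixed L₀ = (11.3×2.45 + 3.35×97.1)/(14.65) = 353.0/14.65 = 24.09 mg/L.
Initial deficit D₀ = C_s − DO₀ = 10.3 − 7.197 = 3.103 mg/L.
t_c = (1/0.1710) ln[(0.321/0.150)(1 − 3.103×0.1710/(0.150×24.09))] = 5.848 × ln(1.826) = 3.521 d.
D_c = (0.150/0.321) × 24.09 × e^(−0.150×3.521) = 0.4673 × 24.09 × 0.5897 = 6.639 mg/L.
Minimum DO = 10.3 − 6.639 = 3.661 mg/L.

t_c ≈ 3.52 d; minimum DO ≈ 3.66 mg/L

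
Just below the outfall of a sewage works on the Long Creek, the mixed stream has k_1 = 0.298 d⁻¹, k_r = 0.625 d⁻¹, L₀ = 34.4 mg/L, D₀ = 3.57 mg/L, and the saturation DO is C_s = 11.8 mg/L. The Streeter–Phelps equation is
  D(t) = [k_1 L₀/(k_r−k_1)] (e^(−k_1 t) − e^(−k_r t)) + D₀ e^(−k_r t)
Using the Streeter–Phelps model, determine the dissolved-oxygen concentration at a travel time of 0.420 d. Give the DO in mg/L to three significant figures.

k_1 L₀/(k_r−k_1) = 0.298×34.4/(0.625−0.298) = 10.25/0.3270 = 31.35 mg/L.
e^(−k_1 t) = e^(−0.298×0.4200) = 0.8824; e^(−k_r t) = e^(−0.625×0.4200) = 0.7691.
D = 31.35 × (0.8824 − 0.7691) + 3.57 × 0.7691 = 3.550 + 2.746 = 6.295 mg/L.
DO = C_s − D = 11.8 − 6.295 = 5.505 mg/L.

DO ≈ 5.50 mg/L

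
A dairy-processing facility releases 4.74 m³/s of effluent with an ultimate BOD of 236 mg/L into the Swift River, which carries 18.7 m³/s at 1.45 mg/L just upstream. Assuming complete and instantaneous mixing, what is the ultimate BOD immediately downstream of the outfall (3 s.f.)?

Flow-weighted mixing: C = (Q_r C_r + Q_w C_w)/(Q_r + Q_w)
= (18.7×1.45 + 4.74×236)/(18.7 + 4.74) = 1146/23.44 = 48.88 mg/L.

48.9 mg/L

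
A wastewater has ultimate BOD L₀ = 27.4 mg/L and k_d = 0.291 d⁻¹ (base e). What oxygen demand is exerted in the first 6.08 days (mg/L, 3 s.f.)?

y ≈ 22.7 mg/L

y_t = L₀(1 − e^(−k_d t)) = 27.4 × (1 − e^(−0.291×6.08))
= 27.4 × (1 − 0.1705) = 27.4 × 0.8295 = 22.73 mg/L.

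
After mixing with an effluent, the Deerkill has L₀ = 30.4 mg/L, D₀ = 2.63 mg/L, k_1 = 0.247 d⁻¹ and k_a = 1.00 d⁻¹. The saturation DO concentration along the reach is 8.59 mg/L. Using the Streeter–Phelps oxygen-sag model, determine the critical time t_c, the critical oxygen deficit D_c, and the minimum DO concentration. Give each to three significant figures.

At the critical point dD/dt = 0, so k_1 L₀ e^(−k_1 t) = k_a D. Substituting D(t) from the Streeter–Phelps equation and solving for t gives
t_c = ln[(k_a/k_1)(1 − D₀(k_a−k_1)/(k_1 L₀))] / (k_a−k_1).
Here k_a−k_1 = 0.7530 d⁻¹ and 1 − D₀(k_a−k_1)/(k_1 L₀) = 1 − 2.63×0.7530/(0.247×30.4) = 0.7363, so
t_c = ln(4.049 × 0.7363) / 0.7530 = 1.092 / 0.7530 = 1.450 d.
D_c = (k_1/k_a) L₀ e^(−k_1 t_c) = (0.247/1.00) × 30.4 × e^(−0.247×1.450) = 0.2470 × 30.4 × 0.6989 = 5.248 mg/L.
Minimum DO = C_s − D_c = 8.59 − 5.248 = 3.342 mg/L.

t_c ≈ 1.45 d; D_c ≈ 5.25 mg/L; min DO ≈ 3.34 mg/L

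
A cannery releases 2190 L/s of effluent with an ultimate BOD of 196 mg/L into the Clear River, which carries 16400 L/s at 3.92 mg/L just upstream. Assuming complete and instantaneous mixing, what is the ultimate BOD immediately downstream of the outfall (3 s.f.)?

26.5 mg/L

Flow-weighted mixing: C = (Q_r C_r + Q_w C_w)/(Q_r + Q_w)
= (16400×3.92 + 2190×196)/(16400 + 2190) = 493500/18590 = 26.55 mg/L.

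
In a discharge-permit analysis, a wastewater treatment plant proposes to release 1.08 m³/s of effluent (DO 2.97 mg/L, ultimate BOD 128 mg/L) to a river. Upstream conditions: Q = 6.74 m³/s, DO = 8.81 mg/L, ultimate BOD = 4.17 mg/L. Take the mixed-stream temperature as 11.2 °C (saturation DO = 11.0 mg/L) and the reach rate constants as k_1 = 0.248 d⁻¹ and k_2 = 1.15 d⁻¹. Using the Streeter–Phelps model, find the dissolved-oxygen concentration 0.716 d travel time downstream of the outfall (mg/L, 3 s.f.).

DO ≈ 7.35 mg/L

Mixed DO = (6.74×8.81 + 1.08×2.97)/(6.74+1.08) = 62.59/7.820 = 8.003 mg/L.
Mixed L₀ = (6.74×4.17 + 1.08×128)/(7.820) = 166.3/7.820 = 21.27 mg/L.
Initial deficit D₀ = C_s − DO₀ = 11.0 − 8.003 = 2.997 mg/L.
D(0.716) = [0.248×21.27/(1.15−0.248)](e^(−0.248×0.716) − e^(−1.15×0.716)) + 2.997 e^(−1.15×0.716)
= 5.849 × (0.8373 − 0.4389) + 2.997 × 0.4389 = 3.645 mg/L.
DO = 11.0 − 3.645 = 7.355 mg/L.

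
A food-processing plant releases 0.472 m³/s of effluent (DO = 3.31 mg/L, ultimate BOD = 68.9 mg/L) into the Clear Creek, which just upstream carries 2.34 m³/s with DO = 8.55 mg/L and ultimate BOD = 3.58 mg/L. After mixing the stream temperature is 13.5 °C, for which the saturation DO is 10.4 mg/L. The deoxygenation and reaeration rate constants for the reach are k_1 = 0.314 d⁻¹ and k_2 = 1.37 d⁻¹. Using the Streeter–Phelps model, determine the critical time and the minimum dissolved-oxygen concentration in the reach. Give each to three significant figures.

t_c ≈ 0.451 d; minimum DO ≈ 7.51 mg/L

Mixed DO = (2.34×8.55 + 0.472×3.31)/(2.34+0.472) = 21.57/2.812 = 7.670 mg/L.
Mixed L₀ = (2.34×3.58 + 0.472×68.9)/(2.812) = 40.90/2.812 = 14.54 mg/L.
Initial deficit D₀ = C_s − DO₀ = 10.4 − 7.670 = 2.730 mg/L.
t_c = (1/1.056) ln[(1.37/0.314)(1 − 2.730×1.056/(0.314×14.54))] = 0.9470 × ln(1.609) = 0.4506 d.
D_c = (0.314/1.37) × 14.54 × e^(−0.314×0.4506) = 0.2292 × 14.54 × 0.8681 = 2.894 mg/L.
Minimum DO = 10.4 − 2.894 = 7.506 mg/L.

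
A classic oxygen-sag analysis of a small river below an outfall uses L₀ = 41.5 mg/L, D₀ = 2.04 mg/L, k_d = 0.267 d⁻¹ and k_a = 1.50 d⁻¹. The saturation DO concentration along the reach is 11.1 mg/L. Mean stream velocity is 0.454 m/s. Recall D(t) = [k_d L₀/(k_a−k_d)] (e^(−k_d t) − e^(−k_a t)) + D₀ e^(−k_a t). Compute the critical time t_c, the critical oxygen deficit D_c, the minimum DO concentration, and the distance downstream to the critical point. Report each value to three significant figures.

t_c ≈ 1.19 d; D_c ≈ 5.37 mg/L; min DO ≈ 5.73 mg/L; x_c ≈ 46.7 km

At the critical point dD/dt = 0, so k_d L₀ e^(−k_d t) = k_a D. Substituting D(t) from the Streeter–Phelps equation and solving for t gives
t_c = ln[(k_a/k_d)(1 − D₀(k_a−k_d)/(k_d L₀))] / (k_a−k_d).
Here k_a−k_d = 1.233 d⁻¹ and 1 − D₀(k_a−k_d)/(k_d L₀) = 1 − 2.04×1.233/(0.267×41.5) = 0.7730, so
t_c = ln(5.618 × 0.7730) / 1.233 = 1.468 / 1.233 = 1.191 d.
D_c = (k_d/k_a) L₀ e^(−k_d t_c) = (0.267/1.50) × 41.5 × e^(−0.267×1.191) = 0.1780 × 41.5 × 0.7276 = 5.375 mg/L.
Minimum DO = C_s − D_c = 11.1 − 5.375 = 5.725 mg/L.
x_c = v t_c = 0.454 m/s × 1.191 d × 86400 s/d = 46720 m ≈ 46.7 km.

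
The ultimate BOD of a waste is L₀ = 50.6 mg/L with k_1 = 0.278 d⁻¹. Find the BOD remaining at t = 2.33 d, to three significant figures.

L ≈ 26.5 mg/L

L_t = L₀ e^(−k_1 t) = 50.6 × e^(−0.278×2.33) = 50.6 × 0.5232 = 26.48 mg/L.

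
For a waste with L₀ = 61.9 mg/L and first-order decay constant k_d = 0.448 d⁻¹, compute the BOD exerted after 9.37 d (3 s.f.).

y ≈ 61.0 mg/L

y_t = L₀(1 − e^(−k_d t)) = 61.9 × (1 − e^(−0.448×9.37))
= 61.9 × (1 − 0.01503) = 61.9 × 0.9850 = 60.97 mg/L.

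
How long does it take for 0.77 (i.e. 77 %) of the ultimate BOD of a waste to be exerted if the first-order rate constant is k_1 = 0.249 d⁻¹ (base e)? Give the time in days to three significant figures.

y/L₀ = 1 − e^(−k_1 t) = 0.77 ⇒ e^(−k_1 t) = 0.230
t = −ln(0.230) / 0.249 = 1.470 / 0.249 = 5.902 d.

t ≈ 5.90 d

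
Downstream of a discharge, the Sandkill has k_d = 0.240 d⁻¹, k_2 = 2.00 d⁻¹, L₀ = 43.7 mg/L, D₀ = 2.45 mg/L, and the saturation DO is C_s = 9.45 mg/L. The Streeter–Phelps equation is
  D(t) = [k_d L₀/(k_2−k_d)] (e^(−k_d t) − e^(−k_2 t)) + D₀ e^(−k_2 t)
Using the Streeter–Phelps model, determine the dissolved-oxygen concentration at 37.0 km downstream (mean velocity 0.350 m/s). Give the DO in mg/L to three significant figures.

DO ≈ 5.31 mg/L

Travel time t = x/v = 37.0 km / (0.350 m/s) = 37000 m / 0.350 m/s = 105700 s = 1.224 d.
k_d L₀/(k_2−k_d) = 0.240×43.7/(2.00−0.240) = 10.49/1.760 = 5.959 mg/L.
e^(−k_d t) = e^(−0.240×1.224) = 0.7455; e^(−k_2 t) = e^(−2.00×1.224) = 0.08655.
D = 5.959 × (0.7455 − 0.08655) + 2.45 × 0.08655 = 3.927 + 0.2120 = 4.139 mg/L.
DO = C_s − D = 9.45 − 4.139 = 5.311 mg/L.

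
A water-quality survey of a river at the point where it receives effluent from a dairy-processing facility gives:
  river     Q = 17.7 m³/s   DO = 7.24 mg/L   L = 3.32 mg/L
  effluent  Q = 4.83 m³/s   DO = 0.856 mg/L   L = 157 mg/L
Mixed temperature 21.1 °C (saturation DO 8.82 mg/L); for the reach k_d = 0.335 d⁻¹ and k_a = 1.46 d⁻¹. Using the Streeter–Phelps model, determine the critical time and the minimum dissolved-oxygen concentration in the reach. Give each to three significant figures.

t_c ≈ 1.03 d; minimum DO ≈ 2.92 mg/L

Mixed DO = (17.7×7.24 + 4.83×0.856)/(17.7+4.83) = 132.3/22.53 = 5.871 mg/L.
Mixed L₀ = (17.7×3.32 + 4.83×157)/(22.53) = 817.1/22.53 = 36.27 mg/L.
Initial deficit D₀ = C_s − DO₀ = 8.82 − 5.871 = 2.949 mg/L.
t_c = (1/1.125) ln[(1.46/0.335)(1 − 2.949×1.125/(0.335×36.27))] = 0.8889 × ln(3.168) = 1.025 d.
D_c = (0.335/1.46) × 36.27 × e^(−0.335×1.025) = 0.2295 × 36.27 × 0.7094 = 5.903 mg/L.
Minimum DO = 8.82 − 5.903 = 2.917 mg/L.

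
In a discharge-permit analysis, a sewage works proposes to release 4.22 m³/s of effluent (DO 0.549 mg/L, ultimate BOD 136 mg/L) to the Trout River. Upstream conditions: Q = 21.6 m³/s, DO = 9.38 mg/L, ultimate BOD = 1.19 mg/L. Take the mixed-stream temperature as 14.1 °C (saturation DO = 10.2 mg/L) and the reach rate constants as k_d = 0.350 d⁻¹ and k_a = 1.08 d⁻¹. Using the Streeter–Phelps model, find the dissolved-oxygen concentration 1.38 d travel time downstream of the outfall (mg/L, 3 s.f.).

DO ≈ 5.33 mg/L

Mixed DO = (21.6×9.38 + 4.22×0.549)/(21.6+4.22) = 204.9/25.82 = 7.937 mg/L.
Mixed L₀ = (21.6×1.19 + 4.22×136)/(25.82) = 599.6/25.82 = 23.22 mg/L.
Initial deficit D₀ = C_s − DO₀ = 10.2 − 7.937 = 2.263 mg/L.
D(1.38) = [0.350×23.22/(1.08−0.350)](e^(−0.350×1.38) − e^(−1.08×1.38)) + 2.263 e^(−1.08×1.38)
= 11.13 × (0.6169 − 0.2253) + 2.263 × 0.2253 = 4.871 mg/L.
DO = 10.2 − 4.871 = 5.329 mg/L.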